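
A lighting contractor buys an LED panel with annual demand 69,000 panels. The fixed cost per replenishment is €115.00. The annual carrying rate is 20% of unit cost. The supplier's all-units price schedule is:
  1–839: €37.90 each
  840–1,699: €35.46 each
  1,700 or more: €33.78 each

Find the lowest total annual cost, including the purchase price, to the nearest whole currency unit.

Holding cost per unit per year at price C is H = 0.20·C.
For each price level, check whether its EOQ is feasible; otherwise the best quantity at that price is the breakpoint.
Tier 1 (€37.90): EOQ = 1447.0 exceeds tier's upper bound 839, so this tier is dominated.
EOQ at €35.46 = 1495.9 (feasible in tier 2): TC = 69,000×€35.46 + (69,000/1495.9)×115 + (1495.9/2)×0.20×€35.46 = €2,457,348.96.
EOQ at €33.78 = 1532.7 < 1700, so use break Q=1700: TC = 69,000×€33.78 + (69,000/1700.0)×115 + (1700.0/2)×0.20×€33.78 = €2,341,230.25.
Lowest total cost among the candidates is at Q = 1700.0.

TC* ≈ €2,341,230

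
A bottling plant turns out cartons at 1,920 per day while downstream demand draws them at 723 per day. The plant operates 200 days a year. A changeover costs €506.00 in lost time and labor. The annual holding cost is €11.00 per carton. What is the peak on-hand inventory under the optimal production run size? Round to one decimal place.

I_max ≈ 2,879.9 cartons

Annual demand D = 723 × 200 = 144,600.
Production build-up factor (1 − d/p) = 1 − 723/1,920 = 0.6234.
Q* = √(2DS / (H(1 − d/p))) = √(2 × 144,600 × 506 / (11 × 0.6234)).
= √(146,335,200 / 6.8578) ≈ 4619.358.
Maximum inventory = Q*(1 − d/p) = 4619.358 × 0.6234 ≈ 2879.881.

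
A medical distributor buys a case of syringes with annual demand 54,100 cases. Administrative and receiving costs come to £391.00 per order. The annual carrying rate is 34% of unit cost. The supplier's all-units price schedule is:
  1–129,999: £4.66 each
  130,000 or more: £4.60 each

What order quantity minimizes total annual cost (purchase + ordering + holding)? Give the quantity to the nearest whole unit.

Holding cost per unit per year at price C is H = 0.34·C.
For each price level, check whether its EOQ is feasible; otherwise the best quantity at that price is the breakpoint.
EOQ at £4.66 = 5167.4 (feasible in tier 1): TC = 54,100×£4.66 + (54,100/5167.4)×391 + (5167.4/2)×0.34×£4.66 = £260,293.18.
EOQ at £4.60 = 5201.0 < 130000, so use break Q=130000: TC = 54,100×£4.60 + (54,100/130000.0)×391 + (130000.0/2)×0.34×£4.60 = £350,682.72.
Lowest total cost is £260,293.18 at Q = 5167.4.

Q* ≈ 5,167 cases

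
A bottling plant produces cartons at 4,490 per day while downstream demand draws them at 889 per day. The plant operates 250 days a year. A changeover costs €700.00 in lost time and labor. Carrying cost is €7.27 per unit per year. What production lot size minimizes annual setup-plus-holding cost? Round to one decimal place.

Annual demand D = 889 × 250 = 222,250.
Production build-up factor (1 − d/p) = 1 − 889/4,490 = 0.8020.
Q* = √(2DS / (H(1 − d/p))) = √(2 × 222,250 × 700 / (7.27 × 0.8020)).
= √(311,150,000 / 5.8306) ≈ 7305.153.

Q* ≈ 7,305.2 cartons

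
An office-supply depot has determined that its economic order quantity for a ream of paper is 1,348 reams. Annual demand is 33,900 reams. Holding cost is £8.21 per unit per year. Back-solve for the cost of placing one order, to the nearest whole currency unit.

The basic EOQ model gives Q* = √(2DS/H); rearrange for the unknown.
From Q* = √(2DS/H): S = Q*²H / (2D) = 1,348² × 8.21 / (2 × 33,900) = 220.0357.

S ≈ £220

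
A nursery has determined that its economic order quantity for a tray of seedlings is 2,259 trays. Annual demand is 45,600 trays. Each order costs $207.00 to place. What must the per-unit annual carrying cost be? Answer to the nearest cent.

H ≈ $3.70

The basic EOQ model gives Q* = √(2DS/H); rearrange for the unknown.
From Q* = √(2DS/H): H = 2DS / Q*² = 2 × 45,600 × 207 / 2,259² = 3.6994.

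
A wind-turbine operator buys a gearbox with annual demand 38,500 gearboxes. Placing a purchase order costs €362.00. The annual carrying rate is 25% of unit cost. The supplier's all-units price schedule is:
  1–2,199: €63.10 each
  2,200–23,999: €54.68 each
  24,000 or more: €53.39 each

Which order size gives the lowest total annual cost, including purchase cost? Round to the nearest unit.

Q* ≈ 2,200 gearboxes

Holding cost per unit per year at price C is H = 0.25·C.
Candidates are each tier's EOQ (if it falls in that tier) and each price-break quantity.
EOQ at €63.10 = 1329.3 (feasible in tier 1): TC = 38,500×€63.10 + (38,500/1329.3)×362 + (1329.3/2)×0.25×€63.10 = €2,450,319.32.
EOQ at €54.68 = 1428.0 < 2200, so use break Q=2200: TC = 38,500×€54.68 + (38,500/2200.0)×362 + (2200.0/2)×0.25×€54.68 = €2,126,552.00.
EOQ at €53.39 = 1445.1 < 24000, so use break Q=24000: TC = 38,500×€53.39 + (38,500/24000.0)×362 + (24000.0/2)×0.25×€53.39 = €2,216,265.71.
Lowest total cost is €2,126,552.00 at Q = 2200.0.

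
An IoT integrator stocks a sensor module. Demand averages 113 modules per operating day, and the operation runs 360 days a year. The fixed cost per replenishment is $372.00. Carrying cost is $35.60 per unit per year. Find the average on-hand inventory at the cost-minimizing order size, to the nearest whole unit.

Annual demand D = 113 × 360 = 40,680.
EOQ = √(2DS/H) = √(2 × 40,680 × 372 / 35.6) ≈ 922.04.
Average inventory = Q*/2 ≈ 922.04 / 2 = 461.022.

Average inventory ≈ 461 modules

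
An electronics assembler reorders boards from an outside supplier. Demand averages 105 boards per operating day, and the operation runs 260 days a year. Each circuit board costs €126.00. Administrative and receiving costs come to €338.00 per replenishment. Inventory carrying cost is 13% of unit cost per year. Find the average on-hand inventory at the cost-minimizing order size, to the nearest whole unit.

Average inventory ≈ 531 boards

Annual demand D = 105 × 260 = 27,300.
Holding cost H = 0.13 × €126.00 = €16.3800 per unit per year.
EOQ = √(2DS/H) = √(2 × 27,300 × 338 / 16.38) ≈ 1061.45.
Average inventory = Q*/2 ≈ 1061.45 / 2 = 530.723.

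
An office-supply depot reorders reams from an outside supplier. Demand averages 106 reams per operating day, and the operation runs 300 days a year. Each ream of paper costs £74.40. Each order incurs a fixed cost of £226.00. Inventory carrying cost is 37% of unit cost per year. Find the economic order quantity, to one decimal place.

Annual demand D = 106 × 300 = 31,800.
Holding cost H = 0.37 × £74.40 = £27.5280 per unit per year.
EOQ = √(2DS / H) = √(2 × 31,800 × 226 / 27.528).
= √(14,373,600 / 27.528) = √522,144.7254 ≈ 722.596.

Q* ≈ 722.6 reams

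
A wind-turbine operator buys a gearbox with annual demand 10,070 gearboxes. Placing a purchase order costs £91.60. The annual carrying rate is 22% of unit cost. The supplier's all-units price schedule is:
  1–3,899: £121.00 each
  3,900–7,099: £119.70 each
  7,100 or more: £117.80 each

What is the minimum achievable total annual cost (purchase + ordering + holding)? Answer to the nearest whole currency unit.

Holding cost per unit per year at price C is H = 0.22·C.
Candidates are each tier's EOQ (if it falls in that tier) and each price-break quantity.
EOQ at £121.00 = 263.3 (feasible in tier 1): TC = 10,070×£121.00 + (10,070/263.3)×91.6 + (263.3/2)×0.22×£121.00 = £1,225,477.80.
EOQ at £119.70 = 264.7 < 3900, so use break Q=3900: TC = 10,070×£119.70 + (10,070/3900.0)×91.6 + (3900.0/2)×0.22×£119.70 = £1,256,966.82.
EOQ at £117.80 = 266.8 < 7100, so use break Q=7100: TC = 10,070×£117.80 + (10,070/7100.0)×91.6 + (7100.0/2)×0.22×£117.80 = £1,278,377.72.
Lowest total cost among the candidates is at Q = 263.3.

TC* ≈ £1,225,478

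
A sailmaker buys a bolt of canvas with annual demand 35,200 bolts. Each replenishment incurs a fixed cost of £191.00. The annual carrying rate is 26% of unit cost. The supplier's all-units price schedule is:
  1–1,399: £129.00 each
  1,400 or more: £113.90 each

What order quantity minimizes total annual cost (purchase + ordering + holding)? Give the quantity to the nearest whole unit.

Q* ≈ 1,400 bolts

Holding cost per unit per year at price C is H = 0.26·C.
Candidates are each tier's EOQ (if it falls in that tier) and each price-break quantity.
EOQ at £129.00 = 633.2 (feasible in tier 1): TC = 35,200×£129.00 + (35,200/633.2)×191 + (633.2/2)×0.26×£129.00 = £4,562,036.58.
EOQ at £113.90 = 673.8 < 1400, so use break Q=1400: TC = 35,200×£113.90 + (35,200/1400.0)×191 + (1400.0/2)×0.26×£113.90 = £4,034,812.09.
Lowest total cost is £4,034,812.09 at Q = 1400.0.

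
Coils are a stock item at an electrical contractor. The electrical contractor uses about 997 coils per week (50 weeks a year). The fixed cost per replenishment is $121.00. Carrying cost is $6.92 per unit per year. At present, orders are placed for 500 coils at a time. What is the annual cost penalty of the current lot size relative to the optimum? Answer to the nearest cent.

Extra cost ≈ $4,656.92 per year

Annual demand D = 997 × 50 = 49,850.
EOQ = √(2DS/H) = √(2 × 49,850 × 121 / 6.92) ≈ 1320.34.
Cost at Q* = (D/Q*)S + (Q*/2)H = √(2DSH) ≈ $9,136.78.
Cost at Q = 500: (49,850/500)×121 + (500/2)×6.92 = $12,063.70 + $1,730.00 = $13,793.70.
Excess = $13,793.70 − $9,136.78 = $4,656.92.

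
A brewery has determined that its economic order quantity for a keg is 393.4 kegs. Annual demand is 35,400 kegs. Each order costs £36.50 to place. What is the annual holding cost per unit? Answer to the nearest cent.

H ≈ £16.70

The basic EOQ model gives Q* = √(2DS/H); rearrange for the unknown.
From Q* = √(2DS/H): H = 2DS / Q*² = 2 × 35,400 × 36.5 / 393.4² = 16.6977.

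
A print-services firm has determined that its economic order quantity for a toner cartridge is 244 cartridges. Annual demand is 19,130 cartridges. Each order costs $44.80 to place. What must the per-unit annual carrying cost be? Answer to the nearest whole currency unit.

H ≈ $29

The basic EOQ model gives Q* = √(2DS/H); rearrange for the unknown.
From Q* = √(2DS/H): H = 2DS / Q*² = 2 × 19,130 × 44.8 / 244² = 28.7901.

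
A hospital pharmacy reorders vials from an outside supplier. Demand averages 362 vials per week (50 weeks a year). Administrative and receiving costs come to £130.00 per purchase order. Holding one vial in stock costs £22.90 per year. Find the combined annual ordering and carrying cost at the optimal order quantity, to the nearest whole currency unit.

TC* ≈ £10,381

Annual demand D = 362 × 50 = 18,100.
The optimal lot size = √(2DS/H) = √(2 × 18,100 × 130 / 22.9) ≈ 453.32.
At Q*, ordering cost (D/Q*)S equals holding cost (Q*/2)H, each = √(DSH/2).
Minimum total = √(2DSH) = √(2 × 18,100 × 130 × 22.9) ≈ 10381.108.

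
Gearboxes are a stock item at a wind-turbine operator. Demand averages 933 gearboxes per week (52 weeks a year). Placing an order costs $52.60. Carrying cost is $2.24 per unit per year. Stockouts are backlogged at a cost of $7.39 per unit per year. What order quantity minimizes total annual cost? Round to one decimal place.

Annual demand D = 933 × 52 = 48,516.
With planned backorders, Q* = √(2DS/H) · √((H+B)/B).
√(2DS/H) = √(2 × 48,516 × 52.6 / 2.24) = 1509.476.
√((H+B)/B) = √((2.24+7.39)/7.39) = 1.1415.
Q* ≈ 1723.127.

Q* ≈ 1,723.1 gearboxes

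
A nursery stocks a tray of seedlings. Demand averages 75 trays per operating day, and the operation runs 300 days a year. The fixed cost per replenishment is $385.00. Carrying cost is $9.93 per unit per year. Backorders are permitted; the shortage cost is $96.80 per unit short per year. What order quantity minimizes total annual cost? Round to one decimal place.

Q* ≈ 1,387.0 trays

Annual demand D = 75 × 300 = 22,500.
With planned backorders, Q* = √(2DS/H) · √((H+B)/B).
√(2DS/H) = √(2 × 22,500 × 385 / 9.93) = 1320.876.
√((H+B)/B) = √((9.93+96.8)/96.8) = 1.0500.
Q* ≈ 1386.972.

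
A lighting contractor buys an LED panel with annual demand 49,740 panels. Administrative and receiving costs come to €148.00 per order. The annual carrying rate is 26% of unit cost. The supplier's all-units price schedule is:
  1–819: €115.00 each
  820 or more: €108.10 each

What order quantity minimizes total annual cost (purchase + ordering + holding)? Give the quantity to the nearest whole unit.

Q* ≈ 820 panels

Holding cost per unit per year at price C is H = 0.26·C.
Evaluate total cost at each tier's feasible EOQ or, if the EOQ is below the tier, at the tier's minimum quantity.
EOQ at €115.00 = 701.7 (feasible in tier 1): TC = 49,740×€115.00 + (49,740/701.7)×148 + (701.7/2)×0.26×€115.00 = €5,741,081.39.
EOQ at €108.10 = 723.8 < 820, so use break Q=820: TC = 49,740×€108.10 + (49,740/820.0)×148 + (820.0/2)×0.26×€108.10 = €5,397,394.92.
Lowest total cost is €5,397,394.92 at Q = 820.0.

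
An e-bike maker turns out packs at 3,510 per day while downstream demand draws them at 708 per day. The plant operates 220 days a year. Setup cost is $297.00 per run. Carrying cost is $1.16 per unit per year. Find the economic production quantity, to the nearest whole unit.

Q* ≈ 9,996 packs

Annual demand D = 708 × 220 = 155,760.
Production build-up factor (1 − d/p) = 1 − 708/3,510 = 0.7983.
Q* = √(2DS / (H(1 − d/p))) = √(2 × 155,760 × 297 / (1.16 × 0.7983)).
= √(92,521,440 / 0.926) ≈ 9995.665.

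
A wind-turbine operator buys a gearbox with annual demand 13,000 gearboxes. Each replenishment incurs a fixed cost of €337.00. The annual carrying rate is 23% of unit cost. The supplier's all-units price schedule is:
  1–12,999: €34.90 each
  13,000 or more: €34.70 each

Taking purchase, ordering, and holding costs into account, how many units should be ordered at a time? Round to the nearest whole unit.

Holding cost per unit per year at price C is H = 0.23·C.
Candidates are each tier's EOQ (if it falls in that tier) and each price-break quantity.
EOQ at €34.90 = 1044.8 (feasible in tier 1): TC = 13,000×€34.90 + (13,000/1044.8)×337 + (1044.8/2)×0.23×€34.90 = €462,086.45.
EOQ at €34.70 = 1047.8 < 13000, so use break Q=13000: TC = 13,000×€34.70 + (13,000/13000.0)×337 + (13000.0/2)×0.23×€34.70 = €503,313.50.
Lowest total cost is €462,086.45 at Q = 1044.8.

Q* ≈ 1,045 gearboxes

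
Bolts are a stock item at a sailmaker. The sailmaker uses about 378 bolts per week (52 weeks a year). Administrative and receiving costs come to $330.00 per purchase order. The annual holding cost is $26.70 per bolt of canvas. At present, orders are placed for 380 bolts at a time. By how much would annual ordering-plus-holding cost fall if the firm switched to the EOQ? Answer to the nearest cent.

Extra cost ≈ $3,531.45 per year

Annual demand D = 378 × 52 = 19,656.
EOQ = √(2DS/H) = √(2 × 19,656 × 330 / 26.7) ≈ 697.05.
Cost at Q* = (D/Q*)S + (Q*/2)H = √(2DSH) ≈ $18,611.23.
Cost at Q = 380: (19,656/380)×330 + (380/2)×26.7 = $17,069.68 + $5,073.00 = $22,142.68.
Excess = $22,142.68 − $18,611.23 = $3,531.45.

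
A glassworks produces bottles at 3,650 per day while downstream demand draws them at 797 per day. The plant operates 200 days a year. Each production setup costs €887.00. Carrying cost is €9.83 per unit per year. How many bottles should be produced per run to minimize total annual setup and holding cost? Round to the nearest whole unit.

Q* ≈ 6,067 bottles

Annual demand D = 797 × 200 = 159,400.
Production build-up factor (1 − d/p) = 1 − 797/3,650 = 0.7816.
Q* = √(2DS / (H(1 − d/p))) = √(2 × 159,400 × 887 / (9.83 × 0.7816)).
= √(282,775,600 / 7.6836) ≈ 6066.522.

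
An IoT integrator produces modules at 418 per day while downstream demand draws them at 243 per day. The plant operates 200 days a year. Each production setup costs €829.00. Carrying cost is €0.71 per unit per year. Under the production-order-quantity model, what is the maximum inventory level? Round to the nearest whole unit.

I_max ≈ 6,893 modules

Annual demand D = 243 × 200 = 48,600.
Production build-up factor (1 − d/p) = 1 − 243/418 = 0.4187.
Q* = √(2DS / (H(1 − d/p))) = √(2 × 48,600 × 829 / (0.71 × 0.4187)).
= √(80,578,800 / 0.2972) ≈ 16464.568.
Maximum inventory = Q*(1 − d/p) = 16464.568 × 0.4187 ≈ 6893.061.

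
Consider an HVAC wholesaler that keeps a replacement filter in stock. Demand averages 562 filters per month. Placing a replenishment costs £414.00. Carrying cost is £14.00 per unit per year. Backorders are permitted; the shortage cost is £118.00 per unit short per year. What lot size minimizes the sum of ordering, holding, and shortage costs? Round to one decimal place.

Annual demand D = 562 × 12 = 6,744.
With planned backorders, Q* = √(2DS/H) · √((H+B)/B).
√(2DS/H) = √(2 × 6,744 × 414 / 14) = 631.553.
√((H+B)/B) = √((14+118)/118) = 1.0577.
Q* ≈ 667.968.

Q* ≈ 668.0 filters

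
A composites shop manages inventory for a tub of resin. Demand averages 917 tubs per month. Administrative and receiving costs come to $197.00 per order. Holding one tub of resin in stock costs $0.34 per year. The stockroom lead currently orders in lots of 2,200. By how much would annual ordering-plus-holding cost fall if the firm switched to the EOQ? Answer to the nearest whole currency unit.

Annual demand D = 917 × 12 = 11,004.
EOQ = √(2DS/H) = √(2 × 11,004 × 197 / 0.34) ≈ 3570.95.
Cost at Q* = (D/Q*)S + (Q*/2)H = √(2DSH) ≈ $1,214.12.
Cost at Q = 2,200: (11,004/2,200)×197 + (2,200/2)×0.34 = $985.36 + $374.00 = $1,359.36.
Excess = $1,359.36 − $1,214.12 = $145.23.

Extra cost ≈ $145 per year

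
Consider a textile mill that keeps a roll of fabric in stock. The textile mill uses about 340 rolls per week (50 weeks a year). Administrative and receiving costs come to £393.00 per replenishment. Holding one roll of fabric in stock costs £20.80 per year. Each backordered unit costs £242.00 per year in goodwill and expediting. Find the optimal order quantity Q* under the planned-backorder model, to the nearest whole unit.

Annual demand D = 340 × 50 = 17,000.
With planned backorders, Q* = √(2DS/H) · √((H+B)/B).
√(2DS/H) = √(2 × 17,000 × 393 / 20.8) = 801.501.
√((H+B)/B) = √((20.8+242)/242) = 1.0421.
Q* ≈ 835.236.

Q* ≈ 835 rolls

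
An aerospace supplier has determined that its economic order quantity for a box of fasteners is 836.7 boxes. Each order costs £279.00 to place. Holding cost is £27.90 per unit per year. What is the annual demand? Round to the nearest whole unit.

The basic EOQ model gives Q* = √(2DS/H); rearrange for the unknown.
From Q* = √(2DS/H): D = Q*²H / (2S) = 836.7² × 27.9 / (2 × 279) = 35003.345.

D ≈ 35,003 boxes per year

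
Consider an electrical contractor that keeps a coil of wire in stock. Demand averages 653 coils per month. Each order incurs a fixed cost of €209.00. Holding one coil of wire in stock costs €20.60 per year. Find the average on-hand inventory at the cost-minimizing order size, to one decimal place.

Average inventory ≈ 199.4 coils

Annual demand D = 653 × 12 = 7,836.
EOQ = √(2DS/H) = √(2 × 7,836 × 209 / 20.6) ≈ 398.75.
Average inventory = Q*/2 ≈ 398.75 / 2 = 199.375.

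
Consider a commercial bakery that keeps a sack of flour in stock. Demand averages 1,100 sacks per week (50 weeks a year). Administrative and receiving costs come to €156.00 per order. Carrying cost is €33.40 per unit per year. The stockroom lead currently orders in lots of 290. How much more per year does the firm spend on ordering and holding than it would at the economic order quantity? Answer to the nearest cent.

Extra cost ≈ €10,488.78 per year

Annual demand D = 1,100 × 50 = 55,000.
EOQ = √(2DS/H) = √(2 × 55,000 × 156 / 33.4) ≈ 716.78.
Cost at Q* = (D/Q*)S + (Q*/2)H = √(2DSH) ≈ €23,940.43.
Cost at Q = 290: (55,000/290)×156 + (290/2)×33.4 = €29,586.21 + €4,843.00 = €34,429.21.
Excess = €34,429.21 − €23,940.43 = €10,488.78.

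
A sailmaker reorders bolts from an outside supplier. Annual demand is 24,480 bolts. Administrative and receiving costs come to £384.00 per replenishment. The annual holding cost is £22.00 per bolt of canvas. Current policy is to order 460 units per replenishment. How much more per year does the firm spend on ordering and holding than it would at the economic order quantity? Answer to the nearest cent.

Extra cost ≈ £5,157.97 per year

EOQ = √(2DS/H) = √(2 × 24,480 × 384 / 22) ≈ 924.43.
Cost at Q* = (D/Q*)S + (Q*/2)H = √(2DSH) ≈ £20,337.50.
Cost at Q = 460: (24,480/460)×384 + (460/2)×22 = £20,435.48 + £5,060.00 = £25,495.48.
Excess = £25,495.48 − £20,337.50 = £5,157.97.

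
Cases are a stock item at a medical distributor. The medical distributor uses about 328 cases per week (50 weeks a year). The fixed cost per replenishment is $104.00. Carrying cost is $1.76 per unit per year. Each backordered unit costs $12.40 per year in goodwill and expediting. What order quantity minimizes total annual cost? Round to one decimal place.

Annual demand D = 328 × 50 = 16,400.
With planned backorders, Q* = √(2DS/H) · √((H+B)/B).
√(2DS/H) = √(2 × 16,400 × 104 / 1.76) = 1392.186.
√((H+B)/B) = √((1.76+12.4)/12.4) = 1.0686.
Q* ≈ 1487.709.

Q* ≈ 1,487.7 cases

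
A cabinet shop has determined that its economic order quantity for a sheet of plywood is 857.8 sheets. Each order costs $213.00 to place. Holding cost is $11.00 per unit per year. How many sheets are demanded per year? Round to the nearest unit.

D ≈ 19,000 sheets per year

Squaring Q* = √(2DS/H) gives Q*² = 2DS/H.
From Q* = √(2DS/H): D = Q*²H / (2S) = 857.8² × 11 / (2 × 213) = 19000.069.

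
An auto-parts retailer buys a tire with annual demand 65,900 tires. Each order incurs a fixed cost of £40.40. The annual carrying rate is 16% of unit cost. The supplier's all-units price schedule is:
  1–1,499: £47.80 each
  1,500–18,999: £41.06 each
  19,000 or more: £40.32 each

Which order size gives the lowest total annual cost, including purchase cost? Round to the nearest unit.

Q* ≈ 1,500 tires

Holding cost per unit per year at price C is H = 0.16·C.
For each price level, check whether its EOQ is feasible; otherwise the best quantity at that price is the breakpoint.
EOQ at £47.80 = 834.4 (feasible in tier 1): TC = 65,900×£47.80 + (65,900/834.4)×40.4 + (834.4/2)×0.16×£47.80 = £3,156,401.49.
EOQ at £41.06 = 900.3 < 1500, so use break Q=1500: TC = 65,900×£41.06 + (65,900/1500.0)×40.4 + (1500.0/2)×0.16×£41.06 = £2,712,556.11.
EOQ at £40.32 = 908.5 < 19000, so use break Q=19000: TC = 65,900×£40.32 + (65,900/19000.0)×40.4 + (19000.0/2)×0.16×£40.32 = £2,718,514.52.
Lowest total cost is £2,712,556.11 at Q = 1500.0.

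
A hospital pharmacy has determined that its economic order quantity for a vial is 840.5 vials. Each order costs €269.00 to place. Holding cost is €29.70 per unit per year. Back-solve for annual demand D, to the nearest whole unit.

Invert the EOQ relation Q*² = 2DS/H.
From Q* = √(2DS/H): D = Q*²H / (2S) = 840.5² × 29.7 / (2 × 269) = 38998.653.

D ≈ 38,999 vials per year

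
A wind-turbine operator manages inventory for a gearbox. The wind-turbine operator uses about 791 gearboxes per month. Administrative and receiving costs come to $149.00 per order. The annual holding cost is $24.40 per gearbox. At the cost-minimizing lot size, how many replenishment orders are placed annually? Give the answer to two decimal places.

Annual demand D = 791 × 12 = 9,492.
EOQ = √(2DS/H) = √(2 × 9,492 × 149 / 24.4) ≈ 340.48.
Orders per year = D / Q* = 9,492 / 340.48 ≈ 27.878.

N ≈ 27.88 orders per year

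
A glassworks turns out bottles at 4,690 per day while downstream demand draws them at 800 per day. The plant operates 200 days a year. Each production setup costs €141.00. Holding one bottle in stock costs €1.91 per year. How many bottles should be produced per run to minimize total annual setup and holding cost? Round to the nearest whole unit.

Annual demand D = 800 × 200 = 160,000.
Production build-up factor (1 − d/p) = 1 − 800/4,690 = 0.8294.
Q* = √(2DS / (H(1 − d/p))) = √(2 × 160,000 × 141 / (1.91 × 0.8294)).
= √(45,120,000 / 1.5842) ≈ 5336.782.

Q* ≈ 5,337 bottles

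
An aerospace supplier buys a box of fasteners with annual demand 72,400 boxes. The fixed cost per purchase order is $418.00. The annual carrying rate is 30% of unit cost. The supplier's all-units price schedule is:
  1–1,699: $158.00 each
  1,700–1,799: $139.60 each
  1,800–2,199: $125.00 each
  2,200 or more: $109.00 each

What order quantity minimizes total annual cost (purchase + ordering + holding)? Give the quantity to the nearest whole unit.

Holding cost per unit per year at price C is H = 0.30·C.
For each price level, check whether its EOQ is feasible; otherwise the best quantity at that price is the breakpoint.
EOQ at $158.00 = 1130.0 (feasible in tier 1): TC = 72,400×$158.00 + (72,400/1130.0)×418 + (1130.0/2)×0.30×$158.00 = $11,492,762.59.
EOQ at $139.60 = 1202.2 < 1700, so use break Q=1700: TC = 72,400×$139.60 + (72,400/1700.0)×418 + (1700.0/2)×0.30×$139.60 = $10,160,439.88.
EOQ at $125.00 = 1270.4 < 1800, so use break Q=1800: TC = 72,400×$125.00 + (72,400/1800.0)×418 + (1800.0/2)×0.30×$125.00 = $9,100,562.89.
EOQ at $109.00 = 1360.5 < 2200, so use break Q=2200: TC = 72,400×$109.00 + (72,400/2200.0)×418 + (2200.0/2)×0.30×$109.00 = $7,941,326.00.
Lowest total cost is $7,941,326.00 at Q = 2200.0.

Q* ≈ 2,200 boxes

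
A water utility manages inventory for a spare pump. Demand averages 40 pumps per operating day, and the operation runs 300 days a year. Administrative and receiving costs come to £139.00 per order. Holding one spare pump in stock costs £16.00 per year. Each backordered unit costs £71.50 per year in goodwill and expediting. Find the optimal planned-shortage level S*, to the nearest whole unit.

S* ≈ 92 pumps

Annual demand D = 40 × 300 = 12,000.
With planned backorders, Q* = √(2DS/H) · √((H+B)/B).
√(2DS/H) = √(2 × 12,000 × 139 / 16) = 456.618.
√((H+B)/B) = √((16+71.5)/71.5) = 1.1062.
Q* ≈ 505.131.
S* = Q* · H/(H+B) = 505.131 × 16/87.5 ≈ 92.367.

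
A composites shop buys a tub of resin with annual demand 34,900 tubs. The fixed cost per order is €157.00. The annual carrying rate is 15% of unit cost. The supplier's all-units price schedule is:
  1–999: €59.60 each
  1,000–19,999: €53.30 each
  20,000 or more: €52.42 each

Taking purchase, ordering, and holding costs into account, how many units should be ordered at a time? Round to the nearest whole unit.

Q* ≈ 1,171 tubs

Holding cost per unit per year at price C is H = 0.15·C.
For each price level, check whether its EOQ is feasible; otherwise the best quantity at that price is the breakpoint.
Tier 1 (€59.60): EOQ = 1107.2 exceeds tier's upper bound 999, so this tier is dominated.
EOQ at €53.30 = 1170.8 (feasible in tier 2): TC = 34,900×€53.30 + (34,900/1170.8)×157 + (1170.8/2)×0.15×€53.30 = €1,869,530.24.
EOQ at €52.42 = 1180.5 < 20000, so use break Q=20000: TC = 34,900×€52.42 + (34,900/20000.0)×157 + (20000.0/2)×0.15×€52.42 = €1,908,361.97.
Lowest total cost is €1,869,530.24 at Q = 1170.8.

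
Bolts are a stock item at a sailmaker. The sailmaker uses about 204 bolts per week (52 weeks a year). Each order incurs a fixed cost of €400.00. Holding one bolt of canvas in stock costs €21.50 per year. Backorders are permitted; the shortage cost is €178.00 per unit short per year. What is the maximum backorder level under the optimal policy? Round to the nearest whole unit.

S* ≈ 72 bolts

Annual demand D = 204 × 52 = 10,608.
With planned backorders, Q* = √(2DS/H) · √((H+B)/B).
√(2DS/H) = √(2 × 10,608 × 400 / 21.5) = 628.264.
√((H+B)/B) = √((21.5+178)/178) = 1.0587.
Q* ≈ 665.126.
S* = Q* · H/(H+B) = 665.126 × 21.5/199.5 ≈ 71.680.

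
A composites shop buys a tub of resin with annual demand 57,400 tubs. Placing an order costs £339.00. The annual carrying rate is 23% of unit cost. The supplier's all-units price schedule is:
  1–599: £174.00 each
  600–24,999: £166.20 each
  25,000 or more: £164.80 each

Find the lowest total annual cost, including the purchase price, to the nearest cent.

TC* ≈ £9,578,450.05

Holding cost per unit per year at price C is H = 0.23·C.
For each price level, check whether its EOQ is feasible; otherwise the best quantity at that price is the breakpoint.
Tier 1 (£174.00): EOQ = 986.1 exceeds tier's upper bound 599, so this tier is dominated.
EOQ at £166.20 = 1009.0 (feasible in tier 2): TC = 57,400×£166.20 + (57,400/1009.0)×339 + (1009.0/2)×0.23×£166.20 = £9,578,450.05.
EOQ at £164.80 = 1013.3 < 25000, so use break Q=25000: TC = 57,400×£164.80 + (57,400/25000.0)×339 + (25000.0/2)×0.23×£164.80 = £9,934,098.34.
Lowest total cost among the candidates is at Q = 1009.0.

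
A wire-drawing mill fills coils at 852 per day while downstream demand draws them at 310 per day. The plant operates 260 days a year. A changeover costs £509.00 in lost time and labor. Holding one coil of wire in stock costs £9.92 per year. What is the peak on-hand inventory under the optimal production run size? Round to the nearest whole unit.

I_max ≈ 2,294 coils

Annual demand D = 310 × 260 = 80,600.
Production build-up factor (1 − d/p) = 1 − 310/852 = 0.6362.
Q* = √(2DS / (H(1 − d/p))) = √(2 × 80,600 × 509 / (9.92 × 0.6362)).
= √(82,050,800 / 6.3106) ≈ 3605.834.
Maximum inventory = Q*(1 − d/p) = 3605.834 × 0.6362 ≈ 2293.852.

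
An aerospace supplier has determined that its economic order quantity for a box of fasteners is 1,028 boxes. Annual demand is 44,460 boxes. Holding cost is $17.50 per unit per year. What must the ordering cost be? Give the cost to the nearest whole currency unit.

Squaring Q* = √(2DS/H) gives Q*² = 2DS/H.
From Q* = √(2DS/H): S = Q*²H / (2D) = 1,028² × 17.5 / (2 × 44,460) = 207.9816.

S ≈ $208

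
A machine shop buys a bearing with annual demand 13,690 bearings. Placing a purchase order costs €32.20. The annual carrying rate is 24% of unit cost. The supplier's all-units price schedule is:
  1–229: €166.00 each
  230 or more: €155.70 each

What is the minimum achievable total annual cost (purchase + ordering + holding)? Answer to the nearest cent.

TC* ≈ €2,137,746.92

Holding cost per unit per year at price C is H = 0.24·C.
Evaluate total cost at each tier's feasible EOQ or, if the EOQ is below the tier, at the tier's minimum quantity.
EOQ at €166.00 = 148.8 (feasible in tier 1): TC = 13,690×€166.00 + (13,690/148.8)×32.2 + (148.8/2)×0.24×€166.00 = €2,278,466.58.
EOQ at €155.70 = 153.6 < 230, so use break Q=230: TC = 13,690×€155.70 + (13,690/230.0)×32.2 + (230.0/2)×0.24×€155.70 = €2,137,746.92.
Lowest total cost among the candidates is at Q = 230.0.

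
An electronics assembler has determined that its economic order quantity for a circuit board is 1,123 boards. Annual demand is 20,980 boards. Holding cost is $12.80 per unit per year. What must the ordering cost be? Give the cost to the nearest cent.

Squaring Q* = √(2DS/H) gives Q*² = 2DS/H.
From Q* = √(2DS/H): S = Q*²H / (2D) = 1,123² × 12.8 / (2 × 20,980) = 384.7105.

S ≈ $384.71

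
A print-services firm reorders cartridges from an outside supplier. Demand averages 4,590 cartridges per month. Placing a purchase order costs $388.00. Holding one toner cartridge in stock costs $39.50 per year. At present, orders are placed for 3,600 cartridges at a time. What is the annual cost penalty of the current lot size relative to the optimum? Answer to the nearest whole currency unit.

Annual demand D = 4,590 × 12 = 55,080.
EOQ = √(2DS/H) = √(2 × 55,080 × 388 / 39.5) ≈ 1040.23.
Cost at Q* = (D/Q*)S + (Q*/2)H = √(2DSH) ≈ $41,089.08.
Cost at Q = 3,600: (55,080/3,600)×388 + (3,600/2)×39.5 = $5,936.40 + $71,100.00 = $77,036.40.
Excess = $77,036.40 − $41,089.08 = $35,947.32.

Extra cost ≈ $35,947 per year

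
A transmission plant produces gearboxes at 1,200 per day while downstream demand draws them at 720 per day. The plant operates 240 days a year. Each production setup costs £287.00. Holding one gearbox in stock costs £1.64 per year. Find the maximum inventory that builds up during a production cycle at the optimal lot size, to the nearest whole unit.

I_max ≈ 4,919 gearboxes

Annual demand D = 720 × 240 = 172,800.
Production build-up factor (1 − d/p) = 1 − 720/1,200 = 0.4000.
Q* = √(2DS / (H(1 − d/p))) = √(2 × 172,800 × 287 / (1.64 × 0.4000)).
= √(99,187,200 / 0.656) ≈ 12296.341.
Maximum inventory = Q*(1 − d/p) = 12296.341 × 0.4000 ≈ 4918.536.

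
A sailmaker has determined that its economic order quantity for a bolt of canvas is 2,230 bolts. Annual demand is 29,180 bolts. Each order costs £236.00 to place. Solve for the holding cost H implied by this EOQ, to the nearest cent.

Invert the EOQ relation Q*² = 2DS/H.
From Q* = √(2DS/H): H = 2DS / Q*² = 2 × 29,180 × 236 / 2,230² = 2.7696.

H ≈ £2.77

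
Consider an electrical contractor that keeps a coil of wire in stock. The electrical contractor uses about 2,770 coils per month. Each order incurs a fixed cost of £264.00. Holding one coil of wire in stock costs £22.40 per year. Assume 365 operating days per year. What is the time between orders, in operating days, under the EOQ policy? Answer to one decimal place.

T ≈ 9.7 days

Annual demand D = 2,770 × 12 = 33,240.
The optimal lot size = √(2DS/H) = √(2 × 33,240 × 264 / 22.4) ≈ 885.16.
Cycle time = Q*/D × 365 = 885.16 / 33,240 × 365 ≈ 9.720 days.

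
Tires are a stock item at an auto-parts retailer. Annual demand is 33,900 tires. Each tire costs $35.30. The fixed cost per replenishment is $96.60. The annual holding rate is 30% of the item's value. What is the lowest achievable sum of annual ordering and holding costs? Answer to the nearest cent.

Holding cost H = 0.30 × $35.30 = $10.5900 per unit per year.
EOQ = √(2DS/H) = √(2 × 33,900 × 96.6 / 10.59) ≈ 786.42.
At the optimum the two cost components are equal, so total cost = 2·(Q*/2)H = Q*·H.
Minimum total = √(2DSH) = √(2 × 33,900 × 96.6 × 10.59) ≈ 8328.205.

TC* ≈ $8,328.20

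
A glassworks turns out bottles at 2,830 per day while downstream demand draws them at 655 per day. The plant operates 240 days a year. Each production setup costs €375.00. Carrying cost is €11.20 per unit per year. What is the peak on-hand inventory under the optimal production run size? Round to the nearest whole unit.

Annual demand D = 655 × 240 = 157,200.
Production build-up factor (1 − d/p) = 1 − 655/2,830 = 0.7686.
Q* = √(2DS / (H(1 − d/p))) = √(2 × 157,200 × 375 / (11.2 × 0.7686)).
= √(117,900,000 / 8.6078) ≈ 3700.935.
Maximum inventory = Q*(1 − d/p) = 3700.935 × 0.7686 ≈ 2844.358.

I_max ≈ 2,844 bottles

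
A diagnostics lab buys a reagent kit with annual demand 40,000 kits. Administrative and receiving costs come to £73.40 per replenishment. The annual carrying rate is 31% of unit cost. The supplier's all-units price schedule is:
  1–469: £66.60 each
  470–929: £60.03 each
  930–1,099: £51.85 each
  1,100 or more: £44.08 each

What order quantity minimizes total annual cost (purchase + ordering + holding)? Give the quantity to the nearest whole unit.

Q* ≈ 1,100 kits

Holding cost per unit per year at price C is H = 0.31·C.
Evaluate total cost at each tier's feasible EOQ or, if the EOQ is below the tier, at the tier's minimum quantity.
Tier 1 (£66.60): EOQ = 533.3 exceeds tier's upper bound 469, so this tier is dominated.
EOQ at £60.03 = 561.7 (feasible in tier 2): TC = 40,000×£60.03 + (40,000/561.7)×73.4 + (561.7/2)×0.31×£60.03 = £2,411,653.41.
EOQ at £51.85 = 604.4 < 930, so use break Q=930: TC = 40,000×£51.85 + (40,000/930.0)×73.4 + (930.0/2)×0.31×£51.85 = £2,084,631.17.
EOQ at £44.08 = 655.5 < 1100, so use break Q=1100: TC = 40,000×£44.08 + (40,000/1100.0)×73.4 + (1100.0/2)×0.31×£44.08 = £1,773,384.73.
Lowest total cost is £1,773,384.73 at Q = 1100.0.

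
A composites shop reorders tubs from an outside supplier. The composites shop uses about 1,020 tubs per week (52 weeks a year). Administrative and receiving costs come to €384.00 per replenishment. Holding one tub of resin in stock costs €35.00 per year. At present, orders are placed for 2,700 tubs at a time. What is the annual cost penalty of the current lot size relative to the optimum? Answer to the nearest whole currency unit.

Annual demand D = 1,020 × 52 = 53,040.
EOQ = √(2DS/H) = √(2 × 53,040 × 384 / 35) ≈ 1078.82.
Cost at Q* = (D/Q*)S + (Q*/2)H = √(2DSH) ≈ €37,758.64.
Cost at Q = 2,700: (53,040/2,700)×384 + (2,700/2)×35 = €7,543.47 + €47,250.00 = €54,793.47.
Excess = €54,793.47 − €37,758.64 = €17,034.82.

Extra cost ≈ €17,035 per year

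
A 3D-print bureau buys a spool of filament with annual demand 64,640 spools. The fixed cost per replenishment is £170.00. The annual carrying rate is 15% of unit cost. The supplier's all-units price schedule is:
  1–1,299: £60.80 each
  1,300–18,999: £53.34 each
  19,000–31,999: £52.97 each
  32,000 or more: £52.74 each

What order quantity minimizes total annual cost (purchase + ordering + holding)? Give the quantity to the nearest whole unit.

Holding cost per unit per year at price C is H = 0.15·C.
Candidates are each tier's EOQ (if it falls in that tier) and each price-break quantity.
Tier 1 (£60.80): EOQ = 1552.4 exceeds tier's upper bound 1299, so this tier is dominated.
EOQ at £53.34 = 1657.4 (feasible in tier 2): TC = 64,640×£53.34 + (64,640/1657.4)×170 + (1657.4/2)×0.15×£53.34 = £3,461,158.17.
EOQ at £52.97 = 1663.1 < 19000, so use break Q=19000: TC = 64,640×£52.97 + (64,640/19000.0)×170 + (19000.0/2)×0.15×£52.97 = £3,500,041.41.
EOQ at £52.74 = 1666.8 < 32000, so use break Q=32000: TC = 64,640×£52.74 + (64,640/32000.0)×170 + (32000.0/2)×0.15×£52.74 = £3,536,033.00.
Lowest total cost is £3,461,158.17 at Q = 1657.4.

Q* ≈ 1,657 spools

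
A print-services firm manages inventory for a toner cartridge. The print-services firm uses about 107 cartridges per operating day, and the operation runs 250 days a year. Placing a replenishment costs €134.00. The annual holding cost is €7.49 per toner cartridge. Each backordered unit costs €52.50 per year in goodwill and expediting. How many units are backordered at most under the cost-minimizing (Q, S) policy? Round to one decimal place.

S* ≈ 130.6 cartridges

Annual demand D = 107 × 250 = 26,750.
With planned backorders, Q* = √(2DS/H) · √((H+B)/B).
√(2DS/H) = √(2 × 26,750 × 134 / 7.49) = 978.337.
√((H+B)/B) = √((7.49+52.5)/52.5) = 1.0690.
Q* ≈ 1045.799.
S* = Q* · H/(H+B) = 1045.799 × 7.49/59.99 ≈ 130.572.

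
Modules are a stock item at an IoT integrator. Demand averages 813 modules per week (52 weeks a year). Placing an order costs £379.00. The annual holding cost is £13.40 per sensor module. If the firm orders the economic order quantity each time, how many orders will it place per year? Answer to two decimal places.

N ≈ 27.34 orders per year

Annual demand D = 813 × 52 = 42,276.
The optimal lot size = √(2DS/H) = √(2 × 42,276 × 379 / 13.4) ≈ 1546.43.
Orders per year = D / Q* = 42,276 / 1546.43 ≈ 27.338.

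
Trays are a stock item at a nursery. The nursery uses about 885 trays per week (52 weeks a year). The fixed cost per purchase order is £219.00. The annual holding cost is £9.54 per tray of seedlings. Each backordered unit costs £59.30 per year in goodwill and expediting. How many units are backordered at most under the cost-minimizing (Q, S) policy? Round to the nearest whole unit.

Annual demand D = 885 × 52 = 46,020.
With planned backorders, Q* = √(2DS/H) · √((H+B)/B).
√(2DS/H) = √(2 × 46,020 × 219 / 9.54) = 1453.571.
√((H+B)/B) = √((9.54+59.3)/59.3) = 1.0774.
Q* ≈ 1566.135.
S* = Q* · H/(H+B) = 1566.135 × 9.54/68.84 ≈ 217.038.

S* ≈ 217 trays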